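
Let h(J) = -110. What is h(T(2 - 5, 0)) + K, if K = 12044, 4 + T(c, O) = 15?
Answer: 11934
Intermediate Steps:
T(c, O) = 11 (T(c, O) = -4 + 15 = 11)
h(T(2 - 5, 0)) + K = -110 + 12044 = 11934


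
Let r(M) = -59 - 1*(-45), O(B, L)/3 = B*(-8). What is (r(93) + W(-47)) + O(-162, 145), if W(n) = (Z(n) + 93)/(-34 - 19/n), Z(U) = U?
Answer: 6114884/1579 ≈ 3872.6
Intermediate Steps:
O(B, L) = -24*B (O(B, L) = 3*(B*(-8)) = 3*(-8*B) = -24*B)
W(n) = (93 + n)/(-34 - 19/n) (W(n) = (n + 93)/(-34 - 19/n) = (93 + n)/(-34 - 19/n))
r(M) = -14 (r(M) = -59 + 45 = -14)
(r(93) + W(-47)) + O(-162, 145) = (-14 - 1*(-47)*(93 - 47)/(19 + 34*(-47))) - 24*(-162) = (-14 - 1*(-47)*46/(19 - 1598)) + 3888 = (-14 - 1*(-47)*46/(-1579)) + 3888 = (-14 - 1*(-47)*(-1/1579)*46) + 3888 = (-14 - 2162/1579) + 3888 = -24268/1579 + 3888 = 6114884/1579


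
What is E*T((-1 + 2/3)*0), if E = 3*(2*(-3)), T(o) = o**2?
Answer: 0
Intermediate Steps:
E = -18 (E = 3*(-6) = -18)
E*T((-1 + 2/3)*0) = -18*((-1 + 2/3)*0)**2 = -18*(-1/3*0)**2 = -18*0**2 = -18*0 = 0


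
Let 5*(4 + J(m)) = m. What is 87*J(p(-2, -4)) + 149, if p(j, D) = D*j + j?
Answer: -473/5 ≈ -94.600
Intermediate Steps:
p(j, D) = j + D*j
J(m) = -4 + m/5
87*J(p(-2, -4)) + 149 = 87*(-4 + (-2*(1 - 4))/5) + 149 = 87*(-4 + (-2*(-3))/5) + 149 = 87*(-4 + (1/5)*6) + 149 = 87*(-4 + 6/5) + 149 = 87*(-14/5) + 149 = -1218/5 + 149 = -473/5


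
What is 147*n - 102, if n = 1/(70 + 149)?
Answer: -7397/73 ≈ -101.33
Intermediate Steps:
n = 1/219 ≈ 0.0045662
147*n - 102 = 147*(1/219) - 102 = 49/73 - 102 = -7397/73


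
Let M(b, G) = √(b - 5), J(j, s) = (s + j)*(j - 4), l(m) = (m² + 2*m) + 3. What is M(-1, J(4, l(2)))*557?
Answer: 557*I*√6 ≈ 1364.4*I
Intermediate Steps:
l(m) = 3 + m² + 2*m
J(j, s) = (-4 + j)*(j + s) (J(j, s) = (j + s)*(-4 + j) = (-4 + j)*(j + s))
M(b, G) = √(-5 + b)
M(-1, J(4, l(2)))*557 = √(-5 - 1)*557 = √(-6)*557 = (I*√6)*557 = 557*I*√6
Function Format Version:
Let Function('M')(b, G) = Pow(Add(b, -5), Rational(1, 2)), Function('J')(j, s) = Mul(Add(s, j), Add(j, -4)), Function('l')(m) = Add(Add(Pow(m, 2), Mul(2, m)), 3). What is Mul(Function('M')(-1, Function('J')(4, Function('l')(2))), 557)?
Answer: Mul(557, I, Pow(6, Rational(1, 2))) ≈ Mul(1364.4, I)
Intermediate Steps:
Function('l')(m) = Add(3, Pow(m, 2), Mul(2, m))
Function('J')(j, s) = Mul(Add(-4, j), Add(j, s)) (Function('J')(j, s) = Mul(Add(j, s), Add(-4, j)) = Mul(Add(-4, j), Add(j, s)))
Function('M')(b, G) = Pow(Add(-5, b), Rational(1, 2))
Mul(Function('M')(-1, Function('J')(4, Function('l')(2))), 557) = Mul(Pow(Add(-5, -1), Rational(1, 2)), 557) = Mul(Pow(-6, Rational(1, 2)), 557) = Mul(Mul(I, Pow(6, Rational(1, 2))), 557) = Mul(557, I, Pow(6, Rational(1, 2)))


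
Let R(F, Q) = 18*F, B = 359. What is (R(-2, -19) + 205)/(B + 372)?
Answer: 169/731 ≈ 0.23119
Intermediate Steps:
(R(-2, -19) + 205)/(B + 372) = (18*(-2) + 205)/(359 + 372) = (-36 + 205)/731 = 169*(1/731) = 169/731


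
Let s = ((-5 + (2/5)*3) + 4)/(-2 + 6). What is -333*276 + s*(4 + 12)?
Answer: -459536/5 ≈ -91907.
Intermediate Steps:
s = 1/20 (s = ((-5 + (2*(1/5))*3) + 4)/4 = ((-5 + (2/5)*3) + 4)*(1/4) = ((-5 + 6/5) + 4)*(1/4) = (-19/5 + 4)*(1/4) = (1/5)*(1/4) = 1/20 ≈ 0.050000)
-333*276 + s*(4 + 12) = -333*276 + (4 + 12)/20 = -91908 + (1/20)*16 = -91908 + 4/5 = -459536/5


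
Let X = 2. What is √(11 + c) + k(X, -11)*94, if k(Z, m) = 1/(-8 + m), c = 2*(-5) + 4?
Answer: -94/19 + √5 ≈ -2.7113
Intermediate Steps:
c = -6 (c = -10 + 4 = -6)
√(11 + c) + k(X, -11)*94 = √(11 - 6) + 94/(-8 - 11) = √5 + 94/(-19) = √5 - 1/19*94 = √5 - 94/19 = -94/19 + √5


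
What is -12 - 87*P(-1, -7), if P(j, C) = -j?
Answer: -99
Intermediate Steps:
-12 - 87*P(-1, -7) = -12 - (-87)*(-1) = -12 - 87*1 = -12 - 87 = -99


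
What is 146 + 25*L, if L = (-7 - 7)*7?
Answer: -2304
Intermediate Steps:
L = -98 (L = -14*7 = -98)
146 + 25*L = 146 + 25*(-98) = 146 - 2450 = -2304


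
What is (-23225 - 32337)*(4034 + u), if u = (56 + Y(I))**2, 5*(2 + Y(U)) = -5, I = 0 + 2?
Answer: -380210766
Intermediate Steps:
I = 2
Y(U) = -3 (Y(U) = -2 + (1/5)*(-5) = -2 - 1 = -3)
u = 2809 (u = (56 - 3)**2 = 53**2 = 2809)
(-23225 - 32337)*(4034 + u) = (-23225 - 32337)*(4034 + 2809) = -55562*6843 = -380210766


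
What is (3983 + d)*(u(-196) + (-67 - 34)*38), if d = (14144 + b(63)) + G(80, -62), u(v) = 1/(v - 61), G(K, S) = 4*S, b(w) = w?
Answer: -17697396714/257 ≈ -6.8861e+7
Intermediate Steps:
u(v) = 1/(-61 + v)
d = 13959 (d = (14144 + 63) + 4*(-62) = 14207 - 248 = 13959)
(3983 + d)*(u(-196) + (-67 - 34)*38) = (3983 + 13959)*(1/(-61 - 196) + (-67 - 34)*38) = 17942*(1/(-257) - 101*38) = 17942*(-1/257 - 3838) = 17942*(-986367/257) = -17697396714/257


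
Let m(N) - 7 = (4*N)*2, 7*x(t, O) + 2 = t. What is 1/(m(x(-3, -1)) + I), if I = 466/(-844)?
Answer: 2954/2167 ≈ 1.3632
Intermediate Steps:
x(t, O) = -2/7 + t/7
m(N) = 7 + 8*N (m(N) = 7 + (4*N)*2 = 7 + 8*N)
I = -233/422 (I = 466*(-1/844) = -233/422 ≈ -0.55213)
1/(m(x(-3, -1)) + I) = 1/((7 + 8*(-2/7 + (⅐)*(-3))) - 233/422) = 1/((7 + 8*(-2/7 - 3/7)) - 233/422) = 1/((7 + 8*(-5/7)) - 233/422) = 1/((7 - 40/7) - 233/422) = 1/(9/7 - 233/422) = 1/(2167/2954) = 2954/2167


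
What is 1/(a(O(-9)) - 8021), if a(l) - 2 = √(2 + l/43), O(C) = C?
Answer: -31347/251371586 - √3311/2765087446 ≈ -0.00012472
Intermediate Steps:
a(l) = 2 + √(2 + l/43)
1/(a(O(-9)) - 8021) = 1/((2 + √(3698 + 43*(-9))/43) - 8021) = 1/((2 + √(3698 - 387)/43) - 8021) = 1/((2 + √3311/43) - 8021) = 1/(-8019 + √3311/43)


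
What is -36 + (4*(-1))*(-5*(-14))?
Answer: -316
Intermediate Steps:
-36 + (4*(-1))*(-5*(-14)) = -36 - 4*70 = -36 - 280 = -316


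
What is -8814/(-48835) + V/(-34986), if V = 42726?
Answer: -296359601/284756885 ≈ -1.0407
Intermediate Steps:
-8814/(-48835) + V/(-34986) = -8814/(-48835) + 42726/(-34986) = -8814*(-1/48835) + 42726*(-1/34986) = 8814/48835 - 7121/5831 = -296359601/284756885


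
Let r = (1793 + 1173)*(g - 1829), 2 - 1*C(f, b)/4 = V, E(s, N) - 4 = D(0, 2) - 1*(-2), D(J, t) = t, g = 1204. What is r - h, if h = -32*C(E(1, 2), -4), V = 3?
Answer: -1853878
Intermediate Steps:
E(s, N) = 8 (E(s, N) = 4 + (2 - 1*(-2)) = 4 + (2 + 2) = 4 + 4 = 8)
C(f, b) = -4 (C(f, b) = 8 - 4*3 = 8 - 12 = -4)
h = 128 (h = -32*(-4) = 128)
r = -1853750 (r = (1793 + 1173)*(1204 - 1829) = 2966*(-625) = -1853750)
r - h = -1853750 - 1*128 = -1853750 - 128 = -1853878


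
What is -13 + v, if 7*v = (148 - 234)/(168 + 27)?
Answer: -17831/1365 ≈ -13.063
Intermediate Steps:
v = -86/1365 (v = ((148 - 234)/(168 + 27))/7 = (-86/195)/7 = (-86*1/195)/7 = (1/7)*(-86/195) = -86/1365 ≈ -0.063004)
-13 + v = -13 - 86/1365 = -17831/1365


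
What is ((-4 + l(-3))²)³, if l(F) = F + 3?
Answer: 4096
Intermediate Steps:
l(F) = 3 + F
((-4 + l(-3))²)³ = ((-4 + (3 - 3))²)³ = ((-4 + 0)²)³ = ((-4)²)³ = 16³ = 4096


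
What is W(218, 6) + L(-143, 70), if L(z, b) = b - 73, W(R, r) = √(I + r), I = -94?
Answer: -3 + 2*I*√22 ≈ -3.0 + 9.3808*I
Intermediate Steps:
W(R, r) = √(-94 + r)
L(z, b) = -73 + b
W(218, 6) + L(-143, 70) = √(-94 + 6) + (-73 + 70) = √(-88) - 3 = 2*I*√22 - 3 = -3 + 2*I*√22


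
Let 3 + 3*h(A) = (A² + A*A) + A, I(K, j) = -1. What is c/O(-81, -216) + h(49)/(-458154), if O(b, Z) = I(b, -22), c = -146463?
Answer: 33551303843/229077 ≈ 1.4646e+5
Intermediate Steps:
h(A) = -1 + A/3 + 2*A²/3 (h(A) = -1 + ((A² + A*A) + A)/3 = -1 + ((A² + A²) + A)/3 = -1 + (2*A² + A)/3 = -1 + (A + 2*A²)/3 = -1 + (A/3 + 2*A²/3) = -1 + A/3 + 2*A²/3)
O(b, Z) = -1
c/O(-81, -216) + h(49)/(-458154) = -146463/(-1) + (-1 + (⅓)*49 + (⅔)*49²)/(-458154) = -146463*(-1) + (-1 + 49/3 + (⅔)*2401)*(-1/458154) = 146463 + (-1 + 49/3 + 4802/3)*(-1/458154) = 146463 + 1616*(-1/458154) = 146463 - 808/229077 = 33551303843/229077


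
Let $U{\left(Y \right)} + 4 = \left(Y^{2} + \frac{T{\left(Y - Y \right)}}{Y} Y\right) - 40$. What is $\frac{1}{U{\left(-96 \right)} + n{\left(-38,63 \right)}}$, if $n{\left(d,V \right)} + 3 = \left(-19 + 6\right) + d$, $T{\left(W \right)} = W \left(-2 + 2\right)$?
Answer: $\frac{1}{9118} \approx 0.00010967$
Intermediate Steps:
$T{\left(W \right)} = 0$ ($T{\left(W \right)} = W 0 = 0$)
$n{\left(d,V \right)} = -16 + d$ ($n{\left(d,V \right)} = -3 + \left(\left(-19 + 6\right) + d\right) = -3 + \left(-13 + d\right) = -16 + d$)
$U{\left(Y \right)} = -44 + Y^{2}$ ($U{\left(Y \right)} = -4 - \left(40 - Y^{2} - \frac{0}{Y} Y\right) = -4 + \left(\left(Y^{2} + 0 Y\right) - 40\right) = -4 + \left(\left(Y^{2} + 0\right) - 40\right) = -4 + \left(Y^{2} - 40\right) = -4 + \left(-40 + Y^{2}\right) = -44 + Y^{2}$)
$\frac{1}{U{\left(-96 \right)} + n{\left(-38,63 \right)}} = \frac{1}{\left(-44 + \left(-96\right)^{2}\right) - 54} = \frac{1}{\left(-44 + 9216\right) - 54} = \frac{1}{9172 - 54} = \frac{1}{9118}$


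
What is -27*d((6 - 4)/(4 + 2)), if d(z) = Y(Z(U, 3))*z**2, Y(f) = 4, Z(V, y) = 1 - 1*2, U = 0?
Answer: -12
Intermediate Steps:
Z(V, y) = -1 (Z(V, y) = 1 - 2 = -1)
d(z) = 4*z**2
-27*d((6 - 4)/(4 + 2)) = -108*((6 - 4)/(4 + 2))**2 = -108*(2/6)**2 = -108*(2*(1/6))**2 = -108*(1/3)**2 = -108/9 = -27*4/9 = -12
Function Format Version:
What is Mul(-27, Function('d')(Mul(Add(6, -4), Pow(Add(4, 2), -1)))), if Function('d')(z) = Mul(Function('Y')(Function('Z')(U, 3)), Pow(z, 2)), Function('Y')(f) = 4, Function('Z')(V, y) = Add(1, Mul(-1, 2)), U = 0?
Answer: -12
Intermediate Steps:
Function('Z')(V, y) = -1 (Function('Z')(V, y) = Add(1, -2) = -1)
Function('d')(z) = Mul(4, Pow(z, 2))
Mul(-27, Function('d')(Mul(Add(6, -4), Pow(Add(4, 2), -1)))) = Mul(-27, Mul(4, Pow(Mul(Add(6, -4), Pow(Add(4, 2), -1)), 2))) = Mul(-27, Mul(4, Pow(Mul(2, Pow(6, -1)), 2))) = Mul(-27, Mul(4, Pow(Mul(2, Rational(1, 6)), 2))) = Mul(-27, Mul(4, Pow(Rational(1, 3), 2))) = Mul(-27, Mul(4, Rational(1, 9))) = Mul(-27, Rational(4, 9)) = -12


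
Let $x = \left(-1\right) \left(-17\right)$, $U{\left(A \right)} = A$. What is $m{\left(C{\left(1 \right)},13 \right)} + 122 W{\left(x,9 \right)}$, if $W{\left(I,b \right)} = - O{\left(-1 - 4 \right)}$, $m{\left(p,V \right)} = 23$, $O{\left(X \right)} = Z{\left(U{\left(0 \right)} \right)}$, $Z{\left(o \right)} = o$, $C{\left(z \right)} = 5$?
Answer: $23$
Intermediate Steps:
$O{\left(X \right)} = 0$
$x = 17$
$W{\left(I,b \right)} = 0$ ($W{\left(I,b \right)} = \left(-1\right) 0 = 0$)
$m{\left(C{\left(1 \right)},13 \right)} + 122 W{\left(x,9 \right)} = 23 + 122 \cdot 0 = 23 + 0 = 23$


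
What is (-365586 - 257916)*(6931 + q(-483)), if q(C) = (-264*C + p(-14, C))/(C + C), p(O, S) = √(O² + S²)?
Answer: -4239190098 + 103917*√4765/23 ≈ -4.2389e+9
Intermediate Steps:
q(C) = (√(196 + C²) - 264*C)/(2*C) (q(C) = (-264*C + √((-14)² + C²))/(C + C) = (-264*C + √(196 + C²))/((2*C)) = (√(196 + C²) - 264*C)*(1/(2*C)) = (√(196 + C²) - 264*C)/(2*C))
(-365586 - 257916)*(6931 + q(-483)) = (-365586 - 257916)*(6931 + (-132 + (½)*√(196 + (-483)²)/(-483))) = -623502*(6931 + (-132 + (½)*(-1/483)*√(196 + 233289))) = -623502*(6931 + (-132 + (½)*(-1/483)*√233485)) = -623502*(6931 + (-132 + (½)*(-1/483)*(7*√4765))) = -623502*(6931 + (-132 - √4765/138)) = -623502*(6799 - √4765/138) = -4239190098 + 103917*√4765/23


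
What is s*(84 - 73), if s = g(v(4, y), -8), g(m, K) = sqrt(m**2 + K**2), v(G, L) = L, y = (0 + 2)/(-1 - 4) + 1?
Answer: 11*sqrt(1609)/5 ≈ 88.247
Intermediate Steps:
y = 3/5 (y = 2/(-5) + 1 = 2*(-1/5) + 1 = -2/5 + 1 = 3/5 ≈ 0.60000)
g(m, K) = sqrt(K**2 + m**2)
s = sqrt(1609)/5 (s = sqrt((-8)**2 + (3/5)**2) = sqrt(64 + 9/25) = sqrt(1609/25) = sqrt(1609)/5 ≈ 8.0225)
s*(84 - 73) = (sqrt(1609)/5)*(84 - 73) = (sqrt(1609)/5)*11 = 11*sqrt(1609)/5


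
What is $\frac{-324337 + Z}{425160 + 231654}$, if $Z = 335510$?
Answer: $\frac{11173}{656814} \approx 0.017011$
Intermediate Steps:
$\frac{-324337 + Z}{425160 + 231654} = \frac{-324337 + 335510}{425160 + 231654} = \frac{11173}{656814}$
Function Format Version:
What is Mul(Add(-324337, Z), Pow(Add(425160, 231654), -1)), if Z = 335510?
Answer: Rational(11173, 656814) ≈ 0.017011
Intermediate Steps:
Mul(Add(-324337, Z), Pow(Add(425160, 231654), -1)) = Mul(Add(-324337, 335510), Pow(Add(425160, 231654), -1)) = Mul(11173, Pow(656814, -1)) = Mul(11173, Rational(1, 656814)) = Rational(11173, 656814)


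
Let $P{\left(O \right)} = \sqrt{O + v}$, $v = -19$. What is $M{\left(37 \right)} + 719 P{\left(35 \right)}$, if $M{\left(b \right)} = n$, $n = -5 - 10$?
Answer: $2861$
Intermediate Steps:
$n = -15$ ($n = -5 - 10 = -15$)
$M{\left(b \right)} = -15$
$P{\left(O \right)} = \sqrt{-19 + O}$ ($P{\left(O \right)} = \sqrt{O - 19} = \sqrt{-19 + O}$)
$M{\left(37 \right)} + 719 P{\left(35 \right)} = -15 + 719 \sqrt{-19 + 35} = -15 + 719 \sqrt{16} = -15 + 719 \cdot 4 = -15 + 2876 = 2861$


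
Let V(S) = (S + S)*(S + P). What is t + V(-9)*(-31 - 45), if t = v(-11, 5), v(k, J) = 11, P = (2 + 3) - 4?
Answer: -10933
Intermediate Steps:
P = 1 (P = 5 - 4 = 1)
t = 11
V(S) = 2*S*(1 + S) (V(S) = (S + S)*(S + 1) = (2*S)*(1 + S) = 2*S*(1 + S))
t + V(-9)*(-31 - 45) = 11 + (2*(-9)*(1 - 9))*(-31 - 45) = 11 + (2*(-9)*(-8))*(-76) = 11 + 144*(-76) = 11 - 10944 = -10933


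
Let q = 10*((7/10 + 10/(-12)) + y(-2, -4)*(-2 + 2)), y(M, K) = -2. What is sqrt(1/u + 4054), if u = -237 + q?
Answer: sqrt(2072504005)/715 ≈ 63.671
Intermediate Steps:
q = -4/3 (q = 10*((7/10 + 10/(-12)) - 2*(-2 + 2)) = 10*((7*(1/10) + 10*(-1/12)) - 2*0) = 10*((7/10 - 5/6) + 0) = 10*(-2/15 + 0) = 10*(-2/15) = -4/3 ≈ -1.3333)
u = -715/3 (u = -237 - 4/3 = -715/3 ≈ -238.33)
sqrt(1/u + 4054) = sqrt(1/(-715/3) + 4054) = sqrt(-3/715 + 4054) = sqrt(2898607/715) = sqrt(2072504005)/715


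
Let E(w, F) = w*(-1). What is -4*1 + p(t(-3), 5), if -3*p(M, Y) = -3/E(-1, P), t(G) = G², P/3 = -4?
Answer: -3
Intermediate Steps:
P = -12 (P = 3*(-4) = -12)
E(w, F) = -w
p(M, Y) = 1 (p(M, Y) = -(-1)/((-1*(-1))) = -(-1)/1 = -(-1) = -⅓*(-3) = 1)
-4*1 + p(t(-3), 5) = -4*1 + 1 = -4 + 1 = -3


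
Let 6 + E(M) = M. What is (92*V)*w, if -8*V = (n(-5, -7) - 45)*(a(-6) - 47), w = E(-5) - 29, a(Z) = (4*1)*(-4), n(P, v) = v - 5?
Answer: 1651860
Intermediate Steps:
n(P, v) = -5 + v
E(M) = -6 + M
a(Z) = -16 (a(Z) = 4*(-4) = -16)
w = -40 (w = (-6 - 5) - 29 = -11 - 29 = -40)
V = -3591/8 (V = -((-5 - 7) - 45)*(-16 - 47)/8 = -(-12 - 45)*(-63)/8 = -(-57)*(-63)/8 = -⅛*3591 = -3591/8 ≈ -448.88)
(92*V)*w = (92*(-3591/8))*(-40) = -82593/2*(-40) = 1651860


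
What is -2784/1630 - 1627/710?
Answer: -92573/23146 ≈ -3.9995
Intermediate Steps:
-2784/1630 - 1627/710 = -2784*1/1630 - 1627*1/710 = -1392/815 - 1627/710 = -92573/23146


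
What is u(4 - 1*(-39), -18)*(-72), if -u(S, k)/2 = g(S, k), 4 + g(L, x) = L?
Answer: 5616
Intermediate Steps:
g(L, x) = -4 + L
u(S, k) = 8 - 2*S (u(S, k) = -2*(-4 + S) = 8 - 2*S)
u(4 - 1*(-39), -18)*(-72) = (8 - 2*(4 - 1*(-39)))*(-72) = (8 - 2*(4 + 39))*(-72) = (8 - 2*43)*(-72) = (8 - 86)*(-72) = -78*(-72) = 5616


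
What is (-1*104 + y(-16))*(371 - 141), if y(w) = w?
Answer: -27600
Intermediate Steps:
(-1*104 + y(-16))*(371 - 141) = (-1*104 - 16)*(371 - 141) = (-104 - 16)*230 = -120*230 = -27600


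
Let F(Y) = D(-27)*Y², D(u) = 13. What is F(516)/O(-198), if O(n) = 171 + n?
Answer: -384592/3 ≈ -1.2820e+5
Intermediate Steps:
F(Y) = 13*Y²
F(516)/O(-198) = (13*516²)/(171 - 198) = (13*266256)/(-27) = 3461328*(-1/27) = -384592/3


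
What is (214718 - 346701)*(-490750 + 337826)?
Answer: 20183368292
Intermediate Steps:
(214718 - 346701)*(-490750 + 337826) = -131983*(-152924) = 20183368292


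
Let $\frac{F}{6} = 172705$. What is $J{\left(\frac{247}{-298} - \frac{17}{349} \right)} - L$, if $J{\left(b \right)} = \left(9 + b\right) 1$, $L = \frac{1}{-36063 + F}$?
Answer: $\frac{844889969081}{104019368334} \approx 8.1224$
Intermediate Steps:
$F = 1036230$ ($F = 6 \cdot 172705 = 1036230$)
$L = \frac{1}{1000167}$ ($L = \frac{1}{-36063 + 1036230} = \frac{1}{1000167} \approx 9.9983 \cdot 10^{-7}$)
$J{\left(b \right)} = 9 + b$
$J{\left(\frac{247}{-298} - \frac{17}{349} \right)} - L = \left(9 + \left(\frac{247}{-298} - \frac{17}{349}\right)\right) - \frac{1}{1000167} = \left(9 + \left(247 \left(- \frac{1}{298}\right) - \frac{17}{349}\right)\right) - \frac{1}{1000167} = \left(9 - \frac{91269}{104002}\right) - \frac{1}{1000167} = \frac{844749}{104002} - \frac{1}{1000167} = \frac{844889969081}{104019368334}$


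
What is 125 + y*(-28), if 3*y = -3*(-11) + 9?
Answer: -267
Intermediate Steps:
y = 14 (y = (-3*(-11) + 9)/3 = (33 + 9)/3 = (1/3)*42 = 14)
125 + y*(-28) = 125 + 14*(-28) = 125 - 392 = -267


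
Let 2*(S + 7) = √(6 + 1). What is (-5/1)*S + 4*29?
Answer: 151 - 5*√7/2 ≈ 144.39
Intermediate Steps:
S = -7 + √7/2 (S = -7 + √(6 + 1)/2 = -7 + √7/2 ≈ -5.6771)
(-5/1)*S + 4*29 = (-5/1)*(-7 + √7/2) + 4*29 = (-5*1)*(-7 + √7/2) + 116 = -5*(-7 + √7/2) + 116 = (35 - 5*√7/2) + 116 = 151 - 5*√7/2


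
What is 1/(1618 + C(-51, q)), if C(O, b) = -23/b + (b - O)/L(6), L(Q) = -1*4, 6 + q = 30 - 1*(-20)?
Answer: 11/17531 ≈ 0.00062746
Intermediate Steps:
q = 44 (q = -6 + (30 - 1*(-20)) = -6 + (30 + 20) = -6 + 50 = 44)
L(Q) = -4
C(O, b) = -23/b - b/4 + O/4 (C(O, b) = -23/b + (b - O)/(-4) = -23/b + (b - O)*(-¼) = -23/b + (-b/4 + O/4) = -23/b - b/4 + O/4)
1/(1618 + C(-51, q)) = 1/(1618 + (¼)*(-92 + 44*(-51 - 1*44))/44) = 1/(1618 + (¼)*(1/44)*(-92 + 44*(-51 - 44))) = 1/(1618 + (¼)*(1/44)*(-92 + 44*(-95))) = 1/(1618 + (¼)*(1/44)*(-92 - 4180)) = 1/(1618 + (¼)*(1/44)*(-4272)) = 1/(1618 - 267/11) = 1/(17531/11) = 11/17531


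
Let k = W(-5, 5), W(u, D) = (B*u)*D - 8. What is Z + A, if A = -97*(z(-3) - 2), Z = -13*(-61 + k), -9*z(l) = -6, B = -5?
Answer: -1796/3 ≈ -598.67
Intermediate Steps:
W(u, D) = -8 - 5*D*u (W(u, D) = (-5*u)*D - 8 = -5*D*u - 8 = -8 - 5*D*u)
z(l) = ⅔ (z(l) = -⅑*(-6) = ⅔)
k = 117 (k = -8 - 5*5*(-5) = -8 + 125 = 117)
Z = -728 (Z = -13*(-61 + 117) = -13*56 = -728)
A = 388/3 (A = -97*(⅔ - 2) = -97*(-4/3) = 388/3 ≈ 129.33)
Z + A = -728 + 388/3 = -1796/3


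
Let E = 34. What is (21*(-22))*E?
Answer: -15708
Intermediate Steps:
(21*(-22))*E = (21*(-22))*34 = -462*34 = -15708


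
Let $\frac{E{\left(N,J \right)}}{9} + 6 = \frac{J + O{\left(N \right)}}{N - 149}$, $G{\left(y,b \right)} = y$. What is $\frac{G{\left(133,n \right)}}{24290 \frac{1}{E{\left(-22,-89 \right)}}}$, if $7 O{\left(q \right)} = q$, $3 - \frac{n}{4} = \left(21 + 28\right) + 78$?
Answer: $- \frac{6537}{24290} \approx -0.26912$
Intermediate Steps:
$n = -496$ ($n = 12 - 4 \left(\left(21 + 28\right) + 78\right) = 12 - 4 \left(49 + 78\right) = 12 - 508 = -496$)
$O{\left(q \right)} = \frac{q}{7}$
$E{\left(N,J \right)} = -54 + \frac{9 \left(J + \frac{N}{7}\right)}{-149 + N}$ ($E{\left(N,J \right)} = -54 + 9 \frac{J + \frac{N}{7}}{N - 149} = -54 + 9 \frac{J + \frac{N}{7}}{-149 + N} = -54 + \frac{9 \left(J + \frac{N}{7}\right)}{-149 + N}$)
$\frac{G{\left(133,n \right)}}{24290 \frac{1}{E{\left(-22,-89 \right)}}} = \frac{133}{24290 \frac{1}{\frac{9}{7} \frac{1}{-149 - 22} \left(6258 - -902 + 7 \left(-89\right)\right)}} = \frac{133}{24290 \frac{1}{\frac{9}{7} \frac{1}{-171} \left(6258 + 902 - 623\right)}} = \frac{133}{24290 \frac{1}{\frac{9}{7} \left(- \frac{1}{171}\right) 6537}} = \frac{133}{24290 \frac{1}{- \frac{6537}{133}}} = \frac{133}{24290 \left(- \frac{133}{6537}\right)} = \frac{133}{- \frac{3230570}{6537}} = 133 \left(- \frac{6537}{3230570}\right) = - \frac{6537}{24290}$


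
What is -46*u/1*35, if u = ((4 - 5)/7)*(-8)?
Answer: -1840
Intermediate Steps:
u = 8/7 (u = -1*1/7*(-8) = -1/7*(-8) = 8/7 ≈ 1.1429)
-46*u/1*35 = -368/(7*1)*35 = -368/7*35 = -1840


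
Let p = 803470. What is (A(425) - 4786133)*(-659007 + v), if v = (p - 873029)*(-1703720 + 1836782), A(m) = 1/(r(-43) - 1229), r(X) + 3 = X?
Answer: 3765667639408245736/85 ≈ 4.4302e+16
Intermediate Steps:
r(X) = -3 + X
A(m) = -1/1275 (A(m) = 1/((-3 - 43) - 1229) = 1/(-46 - 1229) = 1/(-1275) = -1/1275)
v = -9255659658 (v = (803470 - 873029)*(-1703720 + 1836782) = -69559*133062 = -9255659658)
(A(425) - 4786133)*(-659007 + v) = (-1/1275 - 4786133)*(-659007 - 9255659658) = -6102319576/1275*(-9256318665) = 3765667639408245736/85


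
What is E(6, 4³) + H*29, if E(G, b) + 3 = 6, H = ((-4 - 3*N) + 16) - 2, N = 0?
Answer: 293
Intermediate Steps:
H = 10 (H = ((-4 - 3*0) + 16) - 2 = ((-4 + 0) + 16) - 2 = (-4 + 16) - 2 = 12 - 2 = 10)
E(G, b) = 3 (E(G, b) = -3 + 6 = 3)
E(6, 4³) + H*29 = 3 + 10*29 = 3 + 290 = 293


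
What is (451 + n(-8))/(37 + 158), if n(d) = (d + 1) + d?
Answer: 436/195 ≈ 2.2359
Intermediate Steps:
n(d) = 1 + 2*d (n(d) = (1 + d) + d = 1 + 2*d)
(451 + n(-8))/(37 + 158) = (451 + (1 + 2*(-8)))/(37 + 158) = (451 + (1 - 16))/195 = (451 - 15)*(1/195) = 436*(1/195) = 436/195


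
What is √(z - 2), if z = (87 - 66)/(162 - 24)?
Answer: I*√3910/46 ≈ 1.3593*I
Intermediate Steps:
z = 7/46 (z = 21/138 = 21*(1/138) = 7/46 ≈ 0.15217)
√(z - 2) = √(7/46 - 2) = √(-85/46) = I*√3910/46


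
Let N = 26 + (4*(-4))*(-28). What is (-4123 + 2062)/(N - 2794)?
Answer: 2061/2320 ≈ 0.88836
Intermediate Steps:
N = 474 (N = 26 - 16*(-28) = 26 + 448 = 474)
(-4123 + 2062)/(N - 2794) = (-4123 + 2062)/(474 - 2794) = -2061/(-2320) = -2061*(-1/2320) = 2061/2320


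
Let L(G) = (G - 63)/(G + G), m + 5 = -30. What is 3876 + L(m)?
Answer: 19387/5 ≈ 3877.4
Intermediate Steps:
m = -35 (m = -5 - 30 = -35)
L(G) = (-63 + G)/(2*G) (L(G) = (-63 + G)/((2*G)) = (-63 + G)*(1/(2*G)) = (-63 + G)/(2*G))
3876 + L(m) = 3876 + (½)*(-63 - 35)/(-35) = 3876 + (½)*(-1/35)*(-98) = 3876 + 7/5 = 19387/5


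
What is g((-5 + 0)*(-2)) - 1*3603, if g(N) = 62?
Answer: -3541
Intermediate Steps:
g((-5 + 0)*(-2)) - 1*3603 = 62 - 1*3603 = 62 - 3603 = -3541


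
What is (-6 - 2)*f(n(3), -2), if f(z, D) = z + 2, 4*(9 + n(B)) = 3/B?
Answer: 54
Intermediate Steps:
n(B) = -9 + 3/(4*B) (n(B) = -9 + (3/B)/4 = -9 + 3/(4*B))
f(z, D) = 2 + z
(-6 - 2)*f(n(3), -2) = (-6 - 2)*(2 + (-9 + (3/4)/3)) = -8*(2 + (-9 + (3/4)*(1/3))) = -8*(2 + (-9 + 1/4)) = -8*(2 - 35/4) = -8*(-27/4) = 54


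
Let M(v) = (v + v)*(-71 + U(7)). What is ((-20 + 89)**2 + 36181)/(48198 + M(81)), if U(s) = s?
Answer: 20471/18915 ≈ 1.0823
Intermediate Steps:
M(v) = -128*v (M(v) = (v + v)*(-71 + 7) = (2*v)*(-64) = -128*v)
((-20 + 89)**2 + 36181)/(48198 + M(81)) = ((-20 + 89)**2 + 36181)/(48198 - 128*81) = (69**2 + 36181)/(48198 - 10368) = (4761 + 36181)/37830 = 40942*(1/37830) = 20471/18915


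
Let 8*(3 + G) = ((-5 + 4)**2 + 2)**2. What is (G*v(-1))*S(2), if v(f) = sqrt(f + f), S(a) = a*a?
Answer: -15*I*sqrt(2)/2 ≈ -10.607*I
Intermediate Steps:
G = -15/8 (G = -3 + ((-5 + 4)**2 + 2)**2/8 = -3 + ((-1)**2 + 2)**2/8 = -3 + (1 + 2)**2/8 = -3 + (1/8)*3**2 = -3 + (1/8)*9 = -3 + 9/8 = -15/8 ≈ -1.8750)
S(a) = a**2
v(f) = sqrt(2)*sqrt(f) (v(f) = sqrt(2*f) = sqrt(2)*sqrt(f))
(G*v(-1))*S(2) = -15*sqrt(2)*sqrt(-1)/8*2**2 = -15*sqrt(2)*I/8*4 = -15*I*sqrt(2)/8*4 = -15*I*sqrt(2)/2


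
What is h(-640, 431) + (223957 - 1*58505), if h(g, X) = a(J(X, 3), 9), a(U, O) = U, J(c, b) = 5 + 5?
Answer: 165462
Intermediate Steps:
J(c, b) = 10
h(g, X) = 10
h(-640, 431) + (223957 - 1*58505) = 10 + (223957 - 1*58505) = 10 + (223957 - 58505) = 10 + 165452 = 165462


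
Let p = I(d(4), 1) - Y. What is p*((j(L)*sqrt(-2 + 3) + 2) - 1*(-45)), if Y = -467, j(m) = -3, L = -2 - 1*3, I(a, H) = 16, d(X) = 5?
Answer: 21252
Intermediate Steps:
L = -5 (L = -2 - 3 = -5)
p = 483 (p = 16 - 1*(-467) = 16 + 467 = 483)
p*((j(L)*sqrt(-2 + 3) + 2) - 1*(-45)) = 483*((-3*sqrt(-2 + 3) + 2) - 1*(-45)) = 483*((-3*sqrt(1) + 2) + 45) = 483*((-3*1 + 2) + 45) = 483*((-3 + 2) + 45) = 483*(-1 + 45) = 483*44 = 21252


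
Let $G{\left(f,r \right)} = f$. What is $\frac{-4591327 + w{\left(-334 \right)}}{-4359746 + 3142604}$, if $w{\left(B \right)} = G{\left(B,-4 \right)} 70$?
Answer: $\frac{4614707}{1217142} \approx 3.7914$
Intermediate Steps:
$w{\left(B \right)} = 70 B$ ($w{\left(B \right)} = B 70 = 70 B$)
$\frac{-4591327 + w{\left(-334 \right)}}{-4359746 + 3142604} = \frac{-4591327 + 70 \left(-334\right)}{-4359746 + 3142604} = \frac{-4591327 - 23380}{-1217142} = \left(-4614707\right) \left(- \frac{1}{1217142}\right) = \frac{4614707}{1217142}$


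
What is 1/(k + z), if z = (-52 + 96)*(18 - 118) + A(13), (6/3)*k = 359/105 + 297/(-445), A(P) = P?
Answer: -9345/40983658 ≈ -0.00022802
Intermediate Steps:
k = 12857/9345 (k = (359/105 + 297/(-445))/2 = (359*(1/105) + 297*(-1/445))/2 = (359/105 - 297/445)/2 = (1/2)*(25714/9345) = 12857/9345 ≈ 1.3758)
z = -4387 (z = (-52 + 96)*(18 - 118) + 13 = 44*(-100) + 13 = -4400 + 13 = -4387)
1/(k + z) = 1/(12857/9345 - 4387) = 1/(-40983658/9345) = -9345/40983658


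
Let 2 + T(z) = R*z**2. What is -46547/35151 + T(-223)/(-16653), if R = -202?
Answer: 117441929023/195123201 ≈ 601.89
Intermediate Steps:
T(z) = -2 - 202*z**2
-46547/35151 + T(-223)/(-16653) = -46547/35151 + (-2 - 202*(-223)**2)/(-16653) = -46547*1/35151 + (-2 - 202*49729)*(-1/16653) = -46547/35151 + (-2 - 10045258)*(-1/16653) = -46547/35151 - 10045260*(-1/16653) = -46547/35151 + 3348420/5551 = 117441929023/195123201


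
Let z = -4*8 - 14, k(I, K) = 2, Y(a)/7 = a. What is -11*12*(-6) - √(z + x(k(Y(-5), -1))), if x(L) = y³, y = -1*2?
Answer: 792 - 3*I*√6 ≈ 792.0 - 7.3485*I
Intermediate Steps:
y = -2
Y(a) = 7*a
x(L) = -8 (x(L) = (-2)³ = -8)
z = -46 (z = -32 - 14 = -46)
-11*12*(-6) - √(z + x(k(Y(-5), -1))) = -11*12*(-6) - √(-46 - 8) = -132*(-6) - √(-54) = 792 - 3*I*√6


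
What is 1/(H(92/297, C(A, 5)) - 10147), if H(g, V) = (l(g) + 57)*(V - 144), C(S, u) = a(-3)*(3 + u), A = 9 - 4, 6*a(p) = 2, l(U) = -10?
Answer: -3/50369 ≈ -5.9560e-5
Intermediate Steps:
a(p) = 1/3 (a(p) = (1/6)*2 = 1/3)
A = 5
C(S, u) = 1 + u/3 (C(S, u) = (3 + u)/3 = 1 + u/3)
H(g, V) = -6768 + 47*V (H(g, V) = (-10 + 57)*(V - 144) = 47*(-144 + V) = -6768 + 47*V)
1/(H(92/297, C(A, 5)) - 10147) = 1/((-6768 + 47*(1 + (1/3)*5)) - 10147) = 1/((-6768 + 47*(1 + 5/3)) - 10147) = 1/((-6768 + 47*(8/3)) - 10147) = 1/((-6768 + 376/3) - 10147) = 1/(-19928/3 - 10147) = 1/(-50369/3) = -3/50369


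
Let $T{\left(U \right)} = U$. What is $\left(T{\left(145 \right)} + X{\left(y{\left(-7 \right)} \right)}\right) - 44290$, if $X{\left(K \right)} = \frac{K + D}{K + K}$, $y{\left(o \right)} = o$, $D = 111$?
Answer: $- \frac{309067}{7} \approx -44152.0$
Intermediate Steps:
$X{\left(K \right)} = \frac{111 + K}{2 K}$ ($X{\left(K \right)} = \frac{K + 111}{K + K} = \frac{111 + K}{2 K}$)
$\left(T{\left(145 \right)} + X{\left(y{\left(-7 \right)} \right)}\right) - 44290 = \left(145 + \frac{111 - 7}{2 \left(-7\right)}\right) - 44290 = \left(145 + \frac{1}{2} \left(- \frac{1}{7}\right) 104\right) - 44290 = \left(145 - \frac{52}{7}\right) - 44290 = \frac{963}{7} - 44290 = - \frac{309067}{7}$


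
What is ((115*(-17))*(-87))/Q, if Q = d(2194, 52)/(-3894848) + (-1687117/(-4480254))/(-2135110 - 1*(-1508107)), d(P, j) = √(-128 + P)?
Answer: 1528531915476461609489692084450513920/2032511887886971883146032481 - 653448027036989096623355342721697440*√2066/2032511887886971883146032481 ≈ -1.3861e+10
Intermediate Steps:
Q = -1687117/2809132698762 - √2066/3894848 (Q = √(-128 + 2194)/(-3894848) + (-1687117/(-4480254))/(-2135110 - 1*(-1508107)) = √2066*(-1/3894848) + (-1687117*(-1/4480254))/(-2135110 + 1508107) = -√2066/3894848 + (1687117/4480254)/(-627003) = -√2066/3894848 + (1687117/4480254)*(-1/627003) = -√2066/3894848 - 1687117/2809132698762 = -1687117/2809132698762 - √2066/3894848 ≈ -1.2271e-5)
((115*(-17))*(-87))/Q = ((115*(-17))*(-87))/(-1687117/2809132698762 - √2066/3894848) = (-1955*(-87))/(-1687117/2809132698762 - √2066/3894848) = 170085/(-1687117/2809132698762 - √2066/3894848)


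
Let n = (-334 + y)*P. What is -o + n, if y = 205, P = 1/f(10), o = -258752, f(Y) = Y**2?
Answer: 25875071/100 ≈ 2.5875e+5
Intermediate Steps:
P = 1/100 (P = 1/(10**2) = 1/100 ≈ 0.010000)
n = -129/100 (n = (-334 + 205)*(1/100) = -129*1/100 = -129/100 ≈ -1.2900)
-o + n = -1*(-258752) - 129/100 = 258752 - 129/100 = 25875071/100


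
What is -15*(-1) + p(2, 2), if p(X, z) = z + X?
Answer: 19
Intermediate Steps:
p(X, z) = X + z
-15*(-1) + p(2, 2) = -15*(-1) + (2 + 2) = 15 + 4 = 19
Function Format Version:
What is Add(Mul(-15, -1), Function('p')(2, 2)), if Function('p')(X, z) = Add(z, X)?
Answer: 19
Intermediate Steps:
Function('p')(X, z) = Add(X, z)
Add(Mul(-15, -1), Function('p')(2, 2)) = Add(Mul(-15, -1), Add(2, 2)) = Add(15, 4) = 19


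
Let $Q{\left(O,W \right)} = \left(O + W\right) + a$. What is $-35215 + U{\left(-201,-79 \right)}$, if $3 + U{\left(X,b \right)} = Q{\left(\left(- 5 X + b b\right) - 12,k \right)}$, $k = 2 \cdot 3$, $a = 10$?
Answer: $-27968$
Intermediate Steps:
$k = 6$
$Q{\left(O,W \right)} = 10 + O + W$ ($Q{\left(O,W \right)} = \left(O + W\right) + 10 = 10 + O + W$)
$U{\left(X,b \right)} = 1 + b^{2} - 5 X$ ($U{\left(X,b \right)} = -3 + \left(10 - \left(12 + 5 X - b b\right) + 6\right) = -3 + \left(10 - \left(12 - b^{2} + 5 X\right) + 6\right) = -3 + \left(4 + b^{2} - 5 X\right) = 1 + b^{2} - 5 X$)
$-35215 + U{\left(-201,-79 \right)} = -35215 + \left(1 + \left(-79\right)^{2} - -1005\right) = -35215 + \left(1 + 6241 + 1005\right) = -35215 + 7247 = -27968$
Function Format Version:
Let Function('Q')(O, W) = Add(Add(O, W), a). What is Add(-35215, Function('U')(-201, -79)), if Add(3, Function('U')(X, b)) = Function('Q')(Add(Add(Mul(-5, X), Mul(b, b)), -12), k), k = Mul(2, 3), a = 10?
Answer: -27968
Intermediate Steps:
k = 6
Function('Q')(O, W) = Add(10, O, W) (Function('Q')(O, W) = Add(Add(O, W), 10) = Add(10, O, W))
Function('U')(X, b) = Add(1, Pow(b, 2), Mul(-5, X)) (Function('U')(X, b) = Add(-3, Add(10, Add(Add(Mul(-5, X), Mul(b, b)), -12), 6)) = Add(-3, Add(10, Add(Add(Mul(-5, X), Pow(b, 2)), -12), 6)) = Add(-3, Add(10, Add(Add(Pow(b, 2), Mul(-5, X)), -12), 6)) = Add(-3, Add(10, Add(-12, Pow(b, 2), Mul(-5, X)), 6)) = Add(-3, Add(4, Pow(b, 2), Mul(-5, X))) = Add(1, Pow(b, 2), Mul(-5, X)))
Add(-35215, Function('U')(-201, -79)) = Add(-35215, Add(1, Pow(-79, 2), Mul(-5, -201))) = Add(-35215, Add(1, 6241, 1005)) = Add(-35215, 7247) = -27968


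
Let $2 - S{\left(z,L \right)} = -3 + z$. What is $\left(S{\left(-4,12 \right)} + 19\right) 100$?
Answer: $2800$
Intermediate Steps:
$S{\left(z,L \right)} = 5 - z$ ($S{\left(z,L \right)} = 2 - \left(-3 + z\right) = 5 - z$)
$\left(S{\left(-4,12 \right)} + 19\right) 100 = \left(\left(5 - -4\right) + 19\right) 100 = \left(\left(5 + 4\right) + 19\right) 100 = \left(9 + 19\right) 100 = 28 \cdot 100 = 2800$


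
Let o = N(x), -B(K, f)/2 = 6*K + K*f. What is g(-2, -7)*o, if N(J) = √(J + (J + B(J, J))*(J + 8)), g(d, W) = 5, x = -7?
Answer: 10*I*√7 ≈ 26.458*I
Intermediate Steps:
B(K, f) = -12*K - 2*K*f (B(K, f) = -2*(6*K + K*f) = -12*K - 2*K*f)
N(J) = √(J + (8 + J)*(J - 2*J*(6 + J))) (N(J) = √(J + (J - 2*J*(6 + J))*(J + 8)) = √(J + (J - 2*J*(6 + J))*(8 + J)) = √(J + (8 + J)*(J - 2*J*(6 + J))))
o = 2*I*√7 (o = √(-7*(-87 - 27*(-7) - 2*(-7)²)) = √(-7*(-87 + 189 - 2*49)) = √(-7*(-87 + 189 - 98)) = √(-7*4) = √(-28) = 2*I*√7 ≈ 5.2915*I)
g(-2, -7)*o = 5*(2*I*√7) = 10*I*√7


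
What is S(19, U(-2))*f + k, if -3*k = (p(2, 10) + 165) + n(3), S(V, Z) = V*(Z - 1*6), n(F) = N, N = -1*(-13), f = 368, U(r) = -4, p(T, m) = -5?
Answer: -209933/3 ≈ -69978.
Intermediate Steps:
N = 13
n(F) = 13
S(V, Z) = V*(-6 + Z) (S(V, Z) = V*(Z - 6) = V*(-6 + Z))
k = -173/3 (k = -((-5 + 165) + 13)/3 = -(160 + 13)/3 = -⅓*173 = -173/3 ≈ -57.667)
S(19, U(-2))*f + k = (19*(-6 - 4))*368 - 173/3 = (19*(-10))*368 - 173/3 = -190*368 - 173/3 = -69920 - 173/3 = -209933/3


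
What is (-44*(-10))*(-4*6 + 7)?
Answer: -7480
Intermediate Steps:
(-44*(-10))*(-4*6 + 7) = 440*(-24 + 7) = 440*(-17) = -7480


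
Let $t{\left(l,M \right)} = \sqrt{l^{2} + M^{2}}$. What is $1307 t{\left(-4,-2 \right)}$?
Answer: $2614 \sqrt{5} \approx 5845.1$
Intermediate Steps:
$t{\left(l,M \right)} = \sqrt{M^{2} + l^{2}}$
$1307 t{\left(-4,-2 \right)} = 1307 \sqrt{\left(-2\right)^{2} + \left(-4\right)^{2}} = 1307 \sqrt{4 + 16} = 1307 \sqrt{20} = 1307 \cdot 2 \sqrt{5} = 2614 \sqrt{5}$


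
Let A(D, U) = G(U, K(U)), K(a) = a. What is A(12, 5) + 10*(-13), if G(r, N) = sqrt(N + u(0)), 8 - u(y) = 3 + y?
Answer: -130 + sqrt(10) ≈ -126.84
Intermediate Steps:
u(y) = 5 - y (u(y) = 8 - (3 + y) = 8 + (-3 - y) = 5 - y)
G(r, N) = sqrt(5 + N) (G(r, N) = sqrt(N + (5 - 1*0)) = sqrt(N + (5 + 0)) = sqrt(N + 5) = sqrt(5 + N))
A(D, U) = sqrt(5 + U)
A(12, 5) + 10*(-13) = sqrt(5 + 5) + 10*(-13) = sqrt(10) - 130 = -130 + sqrt(10)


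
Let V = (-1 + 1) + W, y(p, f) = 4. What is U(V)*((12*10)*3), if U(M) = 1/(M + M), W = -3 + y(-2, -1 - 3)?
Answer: 180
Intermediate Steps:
W = 1 (W = -3 + 4 = 1)
V = 1 (V = (-1 + 1) + 1 = 0 + 1 = 1)
U(M) = 1/(2*M)
U(V)*((12*10)*3) = ((1/2)/1)*((12*10)*3) = ((1/2)*1)*(120*3) = (1/2)*360 = 180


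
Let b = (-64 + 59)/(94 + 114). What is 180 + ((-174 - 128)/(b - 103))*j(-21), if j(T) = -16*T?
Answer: 8321132/7143 ≈ 1164.9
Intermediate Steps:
b = -5/208 ≈ -0.024038
180 + ((-174 - 128)/(b - 103))*j(-21) = 180 + ((-174 - 128)/(-5/208 - 103))*(-16*(-21)) = 180 - 302/(-21429/208)*336 = 180 - 302*(-208/21429)*336 = 180 + (62816/21429)*336 = 180 + 7035392/7143 = 8321132/7143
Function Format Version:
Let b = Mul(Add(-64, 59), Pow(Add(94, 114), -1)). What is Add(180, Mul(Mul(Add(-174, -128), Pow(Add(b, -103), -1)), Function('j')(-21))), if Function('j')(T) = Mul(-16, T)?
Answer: Rational(8321132, 7143) ≈ 1164.9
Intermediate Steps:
b = Rational(-5, 208) (b = Mul(-5, Pow(208, -1)) = Mul(-5, Rational(1, 208)) = Rational(-5, 208) ≈ -0.024038)
Add(180, Mul(Mul(Add(-174, -128), Pow(Add(b, -103), -1)), Function('j')(-21))) = Add(180, Mul(Mul(Add(-174, -128), Pow(Add(Rational(-5, 208), -103), -1)), Mul(-16, -21))) = Add(180, Mul(Mul(-302, Pow(Rational(-21429, 208), -1)), 336)) = Add(180, Mul(Mul(-302, Rational(-208, 21429)), 336)) = Add(180, Mul(Rational(62816, 21429), 336)) = Add(180, Rational(7035392, 7143)) = Rational(8321132, 7143)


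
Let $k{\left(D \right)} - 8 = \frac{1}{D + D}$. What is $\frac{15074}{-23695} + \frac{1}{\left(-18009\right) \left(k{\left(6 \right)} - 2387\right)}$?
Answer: $- \frac{2583195725654}{4060556253495} \approx -0.63617$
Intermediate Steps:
$k{\left(D \right)} = 8 + \frac{1}{2 D}$ ($k{\left(D \right)} = 8 + \frac{1}{D + D} = 8 + \frac{1}{2 D}$)
$\frac{15074}{-23695} + \frac{1}{\left(-18009\right) \left(k{\left(6 \right)} - 2387\right)} = \frac{15074}{-23695} + \frac{1}{\left(-18009\right) \left(\left(8 + \frac{1}{2 \cdot 6}\right) - 2387\right)} = 15074 \left(- \frac{1}{23695}\right) - \frac{1}{18009 \left(\left(8 + \frac{1}{2} \cdot \frac{1}{6}\right) - 2387\right)} = - \frac{15074}{23695} - \frac{1}{18009 \left(\left(8 + \frac{1}{12}\right) - 2387\right)} = - \frac{15074}{23695} - \frac{1}{18009 \left(\frac{97}{12} - 2387\right)} = - \frac{15074}{23695} - \frac{1}{18009 \left(- \frac{28547}{12}\right)} = - \frac{15074}{23695} - - \frac{4}{171367641} = - \frac{15074}{23695} + \frac{4}{171367641} = - \frac{2583195725654}{4060556253495}$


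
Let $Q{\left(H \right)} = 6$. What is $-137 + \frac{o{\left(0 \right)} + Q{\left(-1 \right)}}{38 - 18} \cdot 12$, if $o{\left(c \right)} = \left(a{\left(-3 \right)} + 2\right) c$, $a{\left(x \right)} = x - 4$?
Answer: $- \frac{667}{5} \approx -133.4$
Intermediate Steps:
$a{\left(x \right)} = -4 + x$ ($a{\left(x \right)} = x - 4 = -4 + x$)
$o{\left(c \right)} = - 5 c$ ($o{\left(c \right)} = \left(\left(-4 - 3\right) + 2\right) c = \left(-7 + 2\right) c = - 5 c$)
$-137 + \frac{o{\left(0 \right)} + Q{\left(-1 \right)}}{38 - 18} \cdot 12 = -137 + \frac{\left(-5\right) 0 + 6}{38 - 18} \cdot 12 = -137 + \frac{0 + 6}{20} \cdot 12 = -137 + 6 \cdot \frac{1}{20} \cdot 12 = -137 + \frac{3}{10} \cdot 12 = -137 + \frac{18}{5} = - \frac{667}{5}$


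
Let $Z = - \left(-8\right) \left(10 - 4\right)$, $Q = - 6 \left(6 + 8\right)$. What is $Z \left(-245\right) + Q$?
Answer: $-11844$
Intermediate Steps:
$Q = -84$ ($Q = \left(-6\right) 14 = -84$)
$Z = 48$ ($Z = - \left(-8\right) 6 = \left(-1\right) \left(-48\right) = 48$)
$Z \left(-245\right) + Q = 48 \left(-245\right) - 84 = -11760 - 84 = -11844$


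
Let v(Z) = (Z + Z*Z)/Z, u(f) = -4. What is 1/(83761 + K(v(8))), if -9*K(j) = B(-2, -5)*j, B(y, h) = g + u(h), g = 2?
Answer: 1/83763 ≈ 1.1938e-5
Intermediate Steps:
B(y, h) = -2 (B(y, h) = 2 - 4 = -2)
v(Z) = (Z + Z²)/Z
K(j) = 2*j/9 (K(j) = -(-2)*j/9 = 2*j/9)
1/(83761 + K(v(8))) = 1/(83761 + 2*(1 + 8)/9) = 1/(83761 + (2/9)*9) = 1/(83761 + 2) = 1/83763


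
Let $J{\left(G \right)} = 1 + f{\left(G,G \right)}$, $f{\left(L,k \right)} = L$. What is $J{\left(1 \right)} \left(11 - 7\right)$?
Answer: $8$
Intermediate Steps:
$J{\left(G \right)} = 1 + G$
$J{\left(1 \right)} \left(11 - 7\right) = \left(1 + 1\right) \left(11 - 7\right) = 2 \cdot 4 = 8$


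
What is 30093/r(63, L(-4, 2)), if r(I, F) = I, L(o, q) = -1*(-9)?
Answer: 1433/3 ≈ 477.67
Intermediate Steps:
L(o, q) = 9
30093/r(63, L(-4, 2)) = 30093/63 = 30093*(1/63) = 1433/3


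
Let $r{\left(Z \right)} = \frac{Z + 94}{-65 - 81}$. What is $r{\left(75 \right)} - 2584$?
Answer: $- \frac{377433}{146} \approx -2585.2$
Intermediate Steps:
$r{\left(Z \right)} = - \frac{47}{73} - \frac{Z}{146}$ ($r{\left(Z \right)} = \frac{94 + Z}{-146} = \left(94 + Z\right) \left(- \frac{1}{146}\right) = - \frac{47}{73} - \frac{Z}{146}$)
$r{\left(75 \right)} - 2584 = \left(- \frac{47}{73} - \frac{75}{146}\right) - 2584 = - \frac{169}{146} - 2584 = - \frac{377433}{146}$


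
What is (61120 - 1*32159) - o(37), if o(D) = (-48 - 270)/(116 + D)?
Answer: 1477117/51 ≈ 28963.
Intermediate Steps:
o(D) = -318/(116 + D)
(61120 - 1*32159) - o(37) = (61120 - 1*32159) - (-318)/(116 + 37) = (61120 - 32159) - (-318)/153 = 28961 - (-318)/153 = 28961 - 1*(-106/51) = 28961 + 106/51 = 1477117/51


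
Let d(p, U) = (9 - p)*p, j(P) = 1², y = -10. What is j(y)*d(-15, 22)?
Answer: -360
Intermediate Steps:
j(P) = 1
d(p, U) = p*(9 - p)
j(y)*d(-15, 22) = 1*(-15*(9 - 1*(-15))) = 1*(-15*(9 + 15)) = 1*(-15*24) = 1*(-360) = -360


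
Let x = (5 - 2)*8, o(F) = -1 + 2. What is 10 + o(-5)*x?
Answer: 34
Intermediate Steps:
o(F) = 1
x = 24 (x = 3*8 = 24)
10 + o(-5)*x = 10 + 1*24 = 10 + 24 = 34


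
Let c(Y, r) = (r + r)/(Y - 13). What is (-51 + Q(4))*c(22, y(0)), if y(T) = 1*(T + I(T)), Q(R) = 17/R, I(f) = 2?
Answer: -187/9 ≈ -20.778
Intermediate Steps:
y(T) = 2 + T (y(T) = 1*(T + 2) = 1*(2 + T) = 2 + T)
c(Y, r) = 2*r/(-13 + Y) (c(Y, r) = (2*r)/(-13 + Y) = 2*r/(-13 + Y))
(-51 + Q(4))*c(22, y(0)) = (-51 + 17/4)*(2*(2 + 0)/(-13 + 22)) = (-51 + 17*(¼))*(2*2/9) = (-51 + 17/4)*(2*2*(⅑)) = -187/4*4/9 = -187/9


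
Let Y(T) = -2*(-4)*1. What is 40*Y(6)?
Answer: 320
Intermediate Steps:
Y(T) = 8 (Y(T) = 8*1 = 8)
40*Y(6) = 40*8 = 320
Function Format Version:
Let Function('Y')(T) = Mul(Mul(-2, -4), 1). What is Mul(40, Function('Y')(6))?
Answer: 320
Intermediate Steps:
Function('Y')(T) = 8 (Function('Y')(T) = Mul(8, 1) = 8)
Mul(40, Function('Y')(6)) = Mul(40, 8) = 320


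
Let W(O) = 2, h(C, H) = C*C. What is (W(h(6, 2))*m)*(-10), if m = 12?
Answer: -240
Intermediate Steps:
h(C, H) = C**2
(W(h(6, 2))*m)*(-10) = (2*12)*(-10) = 24*(-10) = -240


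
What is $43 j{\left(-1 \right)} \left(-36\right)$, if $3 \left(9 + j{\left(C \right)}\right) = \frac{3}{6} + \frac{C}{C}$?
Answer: $13158$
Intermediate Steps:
$j{\left(C \right)} = - \frac{17}{2}$ ($j{\left(C \right)} = -9 + \frac{\frac{3}{6} + \frac{C}{C}}{3} = -9 + \frac{3 \cdot \frac{1}{6} + 1}{3} = -9 + \frac{\frac{1}{2} + 1}{3} = -9 + \frac{1}{3} \cdot \frac{3}{2} = -9 + \frac{1}{2} = - \frac{17}{2}$)
$43 j{\left(-1 \right)} \left(-36\right) = 43 \left(- \frac{17}{2}\right) \left(-36\right) = \left(- \frac{731}{2}\right) \left(-36\right) = 13158$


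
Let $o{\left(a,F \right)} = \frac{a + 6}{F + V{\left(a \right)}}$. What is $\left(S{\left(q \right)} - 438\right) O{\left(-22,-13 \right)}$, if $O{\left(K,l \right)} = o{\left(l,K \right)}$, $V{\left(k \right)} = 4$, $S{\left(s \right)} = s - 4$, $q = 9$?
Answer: $- \frac{3031}{18} \approx -168.39$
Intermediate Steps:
$S{\left(s \right)} = -4 + s$
$o{\left(a,F \right)} = \frac{6 + a}{4 + F}$ ($o{\left(a,F \right)} = \frac{a + 6}{F + 4} = \frac{6 + a}{4 + F}$)
$O{\left(K,l \right)} = \frac{6 + l}{4 + K}$
$\left(S{\left(q \right)} - 438\right) O{\left(-22,-13 \right)} = \left(\left(-4 + 9\right) - 438\right) \frac{6 - 13}{4 - 22} = \left(5 - 438\right) \frac{1}{-18} \left(-7\right) = - 433 \left(\left(- \frac{1}{18}\right) \left(-7\right)\right) = \left(-433\right) \frac{7}{18} = - \frac{3031}{18}$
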